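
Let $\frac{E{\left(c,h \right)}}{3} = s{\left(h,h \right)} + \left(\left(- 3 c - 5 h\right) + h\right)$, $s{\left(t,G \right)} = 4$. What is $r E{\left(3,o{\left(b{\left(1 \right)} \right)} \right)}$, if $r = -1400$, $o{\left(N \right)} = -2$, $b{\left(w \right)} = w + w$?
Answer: $-12600$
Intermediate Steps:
$b{\left(w \right)} = 2 w$
$E{\left(c,h \right)} = 12 - 12 h - 9 c$ ($E{\left(c,h \right)} = 3 \left(4 + \left(\left(- 3 c - 5 h\right) + h\right)\right) = 3 \left(4 + \left(\left(- 5 h - 3 c\right) + h\right)\right) = 3 \left(4 - \left(3 c + 4 h\right)\right) = 3 \left(4 - 4 h - 3 c\right) = 12 - 12 h - 9 c$)
$r E{\left(3,o{\left(b{\left(1 \right)} \right)} \right)} = - 1400 \left(12 - -24 - 27\right) = - 1400 \left(12 + 24 - 27\right) = \left(-1400\right) 9 = -12600$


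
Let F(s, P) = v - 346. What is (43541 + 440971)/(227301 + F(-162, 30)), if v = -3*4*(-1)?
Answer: 484512/226967 ≈ 2.1347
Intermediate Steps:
v = 12 (v = -12*(-1) = 12)
F(s, P) = -334 (F(s, P) = 12 - 346 = -334)
(43541 + 440971)/(227301 + F(-162, 30)) = (43541 + 440971)/(227301 - 334) = 484512/226967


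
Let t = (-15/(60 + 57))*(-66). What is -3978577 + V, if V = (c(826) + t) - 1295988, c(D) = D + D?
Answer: -68547759/13 ≈ -5.2729e+6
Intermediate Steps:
c(D) = 2*D
t = 110/13 (t = (-15/117)*(-66) = ((1/117)*(-15))*(-66) = -5/39*(-66) = 110/13 ≈ 8.4615)
V = -16826258/13 (V = (2*826 + 110/13) - 1295988 = (1652 + 110/13) - 1295988 = 21586/13 - 1295988 = -16826258/13 ≈ -1.2943e+6)
-3978577 + V = -3978577 - 16826258/13 = -68547759/13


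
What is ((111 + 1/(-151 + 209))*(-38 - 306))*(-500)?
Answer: 553754000/29 ≈ 1.9095e+7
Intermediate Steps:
((111 + 1/(-151 + 209))*(-38 - 306))*(-500) = ((111 + 1/58)*(-344))*(-500) = ((6439/58)*(-344))*(-500) = -1107508/29*(-500) = 553754000/29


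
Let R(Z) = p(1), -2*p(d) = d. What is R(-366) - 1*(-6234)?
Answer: 12467/2 ≈ 6233.5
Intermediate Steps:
p(d) = -d/2
R(Z) = -1/2 (R(Z) = -1/2*1 = -1/2)
R(-366) - 1*(-6234) = -1/2 - 1*(-6234) = -1/2 + 6234 = 12467/2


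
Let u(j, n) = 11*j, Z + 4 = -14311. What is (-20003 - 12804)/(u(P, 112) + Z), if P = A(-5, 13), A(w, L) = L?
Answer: 32807/14172 ≈ 2.3149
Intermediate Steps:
Z = -14315 (Z = -4 - 14311 = -14315)
P = 13
(-20003 - 12804)/(u(P, 112) + Z) = (-20003 - 12804)/(11*13 - 14315) = -32807/(143 - 14315) = -32807/(-14172) = -32807*(-1/14172) = 32807/14172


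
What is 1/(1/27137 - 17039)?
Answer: -27137/462387342 ≈ -5.8689e-5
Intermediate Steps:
1/(1/27137 - 17039) = 1/(-462387342/27137) = -27137/462387342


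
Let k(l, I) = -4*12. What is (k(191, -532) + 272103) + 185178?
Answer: 457233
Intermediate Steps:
k(l, I) = -48
(k(191, -532) + 272103) + 185178 = (-48 + 272103) + 185178 = 272055 + 185178 = 457233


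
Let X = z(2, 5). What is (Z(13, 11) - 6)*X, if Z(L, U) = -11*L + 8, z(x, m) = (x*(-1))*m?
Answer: 1410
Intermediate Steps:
z(x, m) = -m*x (z(x, m) = (-x)*m = -m*x)
Z(L, U) = 8 - 11*L
X = -10 (X = -1*5*2 = -10)
(Z(13, 11) - 6)*X = ((8 - 11*13) - 6)*(-10) = ((8 - 143) - 6)*(-10) = (-135 - 6)*(-10) = -141*(-10) = 1410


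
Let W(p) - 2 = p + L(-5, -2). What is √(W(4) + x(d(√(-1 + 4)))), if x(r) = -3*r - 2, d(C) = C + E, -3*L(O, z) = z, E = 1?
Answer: √(15 - 27*√3)/3 ≈ 1.8787*I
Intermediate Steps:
L(O, z) = -z/3
d(C) = 1 + C (d(C) = C + 1 = 1 + C)
W(p) = 8/3 + p (W(p) = 2 + (p - ⅓*(-2)) = 2 + (p + ⅔) = 2 + (⅔ + p) = 8/3 + p)
x(r) = -2 - 3*r
√(W(4) + x(d(√(-1 + 4)))) = √((8/3 + 4) + (-2 - 3*(1 + √(-1 + 4)))) = √(20/3 + (-2 - 3*(1 + √3))) = √(20/3 + (-2 + (-3 - 3*√3))) = √(20/3 + (-5 - 3*√3)) = √(5/3 - 3*√3)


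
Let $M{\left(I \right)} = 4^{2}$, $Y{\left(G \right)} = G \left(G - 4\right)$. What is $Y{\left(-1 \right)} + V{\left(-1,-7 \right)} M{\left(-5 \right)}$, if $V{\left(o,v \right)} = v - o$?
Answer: $-91$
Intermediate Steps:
$Y{\left(G \right)} = G \left(-4 + G\right)$
$M{\left(I \right)} = 16$
$Y{\left(-1 \right)} + V{\left(-1,-7 \right)} M{\left(-5 \right)} = - (-4 - 1) + \left(-7 - -1\right) 16 = \left(-1\right) \left(-5\right) + \left(-7 + 1\right) 16 = 5 - 96 = -91$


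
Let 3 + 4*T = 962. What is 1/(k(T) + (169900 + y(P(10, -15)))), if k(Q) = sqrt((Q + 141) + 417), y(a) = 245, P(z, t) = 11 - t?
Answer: 680580/115797280909 - 2*sqrt(3191)/115797280909 ≈ 5.8764e-6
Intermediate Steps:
T = 959/4 (T = -3/4 + (1/4)*962 = -3/4 + 481/2 = 959/4 ≈ 239.75)
k(Q) = sqrt(558 + Q) (k(Q) = sqrt((141 + Q) + 417) = sqrt(558 + Q))
1/(k(T) + (169900 + y(P(10, -15)))) = 1/(sqrt(558 + 959/4) + (169900 + 245)) = 1/(sqrt(3191/4) + 170145) = 1/(sqrt(3191)/2 + 170145) = 1/(170145 + sqrt(3191)/2)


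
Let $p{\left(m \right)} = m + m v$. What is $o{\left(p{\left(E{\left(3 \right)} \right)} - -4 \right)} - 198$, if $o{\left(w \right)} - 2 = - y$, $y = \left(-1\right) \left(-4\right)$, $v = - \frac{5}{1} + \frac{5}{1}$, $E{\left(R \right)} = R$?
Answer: $-200$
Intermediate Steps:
$v = 0$ ($v = \left(-5\right) 1 + 5 \cdot 1 = -5 + 5 = 0$)
$p{\left(m \right)} = m$ ($p{\left(m \right)} = m + m 0 = m + 0 = m$)
$y = 4$
$o{\left(w \right)} = -2$ ($o{\left(w \right)} = 2 - 4 = -2$)
$o{\left(p{\left(E{\left(3 \right)} \right)} - -4 \right)} - 198 = -2 - 198 = -200$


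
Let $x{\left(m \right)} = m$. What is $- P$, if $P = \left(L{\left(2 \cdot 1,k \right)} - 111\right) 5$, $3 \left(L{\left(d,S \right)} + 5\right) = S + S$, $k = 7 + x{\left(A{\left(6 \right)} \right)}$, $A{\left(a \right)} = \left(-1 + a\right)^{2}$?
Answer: $\frac{1420}{3} \approx 473.33$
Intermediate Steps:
$k = 32$ ($k = 7 + \left(-1 + 6\right)^{2} = 7 + 5^{2} = 7 + 25 = 32$)
$L{\left(d,S \right)} = -5 + \frac{2 S}{3}$ ($L{\left(d,S \right)} = -5 + \frac{S + S}{3} = -5 + \frac{2 S}{3}$)
$P = - \frac{1420}{3}$ ($P = \left(\left(-5 + \frac{2}{3} \cdot 32\right) - 111\right) 5 = \left(\left(-5 + \frac{64}{3}\right) - 111\right) 5 = \left(\frac{49}{3} - 111\right) 5 = \left(- \frac{284}{3}\right) 5 = - \frac{1420}{3} \approx -473.33$)
$- P = \left(-1\right) \left(- \frac{1420}{3}\right) = \frac{1420}{3}$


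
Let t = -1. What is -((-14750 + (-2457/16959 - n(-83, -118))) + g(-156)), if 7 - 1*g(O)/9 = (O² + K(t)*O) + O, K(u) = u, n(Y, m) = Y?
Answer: 1320699903/5653 ≈ 2.3363e+5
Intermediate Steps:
g(O) = 63 - 9*O² (g(O) = 63 - 9*((O² - O) + O) = 63 - 9*O²)
-((-14750 + (-2457/16959 - n(-83, -118))) + g(-156)) = -((-14750 + (-2457/16959 - 1*(-83))) + (63 - 9*(-156)²)) = -((-14750 + (-2457*1/16959 + 83)) + (63 - 9*24336)) = -((-14750 + (-819/5653 + 83)) + (63 - 219024)) = -((-14750 + 468380/5653) - 218961) = -(-82913370/5653 - 218961) = -1*(-1320699903/5653) = 1320699903/5653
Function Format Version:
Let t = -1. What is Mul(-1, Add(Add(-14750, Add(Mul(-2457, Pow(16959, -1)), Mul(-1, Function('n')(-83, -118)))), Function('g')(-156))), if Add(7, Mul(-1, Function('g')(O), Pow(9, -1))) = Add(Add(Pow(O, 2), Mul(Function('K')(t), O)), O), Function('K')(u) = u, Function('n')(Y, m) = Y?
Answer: Rational(1320699903, 5653) ≈ 2.3363e+5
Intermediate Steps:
Function('g')(O) = Add(63, Mul(-9, Pow(O, 2))) (Function('g')(O) = Add(63, Mul(-9, Add(Add(Pow(O, 2), Mul(-1, O)), O))) = Add(63, Mul(-9, Pow(O, 2))))
Mul(-1, Add(Add(-14750, Add(Mul(-2457, Pow(16959, -1)), Mul(-1, Function('n')(-83, -118)))), Function('g')(-156))) = Mul(-1, Add(Add(-14750, Add(Mul(-2457, Pow(16959, -1)), Mul(-1, -83))), Add(63, Mul(-9, Pow(-156, 2))))) = Mul(-1, Add(Add(-14750, Add(Mul(-2457, Rational(1, 16959)), 83)), Add(63, Mul(-9, 24336)))) = Mul(-1, Add(Add(-14750, Add(Rational(-819, 5653), 83)), Add(63, -219024))) = Mul(-1, Add(Add(-14750, Rational(468380, 5653)), -218961)) = Mul(-1, Add(Rational(-82913370, 5653), -218961)) = Mul(-1, Rational(-1320699903, 5653)) = Rational(1320699903, 5653)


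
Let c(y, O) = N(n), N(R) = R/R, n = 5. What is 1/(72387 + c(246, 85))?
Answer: 1/72388 ≈ 1.3814e-5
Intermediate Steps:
N(R) = 1
c(y, O) = 1
1/(72387 + c(246, 85)) = 1/(72387 + 1) = 1/72388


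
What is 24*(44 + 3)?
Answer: 1128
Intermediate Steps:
24*(44 + 3) = 24*47 = 1128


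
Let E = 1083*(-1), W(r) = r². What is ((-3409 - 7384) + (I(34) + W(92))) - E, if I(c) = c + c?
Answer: -1178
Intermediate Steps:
I(c) = 2*c
E = -1083
((-3409 - 7384) + (I(34) + W(92))) - E = ((-3409 - 7384) + (2*34 + 92²)) - 1*(-1083) = (-10793 + (68 + 8464)) + 1083 = (-10793 + 8532) + 1083 = -2261 + 1083 = -1178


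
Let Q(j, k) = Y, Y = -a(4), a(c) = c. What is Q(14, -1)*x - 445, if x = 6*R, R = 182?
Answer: -4813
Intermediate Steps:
x = 1092 (x = 6*182 = 1092)
Y = -4 (Y = -1*4 = -4)
Q(j, k) = -4
Q(14, -1)*x - 445 = -4*1092 - 445 = -4368 - 445 = -4813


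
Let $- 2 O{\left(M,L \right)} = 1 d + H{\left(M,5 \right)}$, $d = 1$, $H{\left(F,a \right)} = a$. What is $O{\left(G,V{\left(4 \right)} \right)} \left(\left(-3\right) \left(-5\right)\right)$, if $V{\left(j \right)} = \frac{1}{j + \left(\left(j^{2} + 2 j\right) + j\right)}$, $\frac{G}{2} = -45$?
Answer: $-45$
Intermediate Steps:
$G = -90$ ($G = 2 \left(-45\right) = -90$)
$V{\left(j \right)} = \frac{1}{j^{2} + 4 j}$ ($V{\left(j \right)} = \frac{1}{j + \left(j^{2} + 3 j\right)} = \frac{1}{j^{2} + 4 j}$)
$O{\left(M,L \right)} = -3$ ($O{\left(M,L \right)} = - \frac{1 \cdot 1 + 5}{2} = - \frac{1 + 5}{2} = \left(- \frac{1}{2}\right) 6 = -3$)
$O{\left(G,V{\left(4 \right)} \right)} \left(\left(-3\right) \left(-5\right)\right) = - 3 \left(\left(-3\right) \left(-5\right)\right) = \left(-3\right) 15 = -45$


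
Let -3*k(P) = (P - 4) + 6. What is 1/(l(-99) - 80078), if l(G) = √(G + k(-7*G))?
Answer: -120117/9618729622 - I*√186/4809364811 ≈ -1.2488e-5 - 2.8358e-9*I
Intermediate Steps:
k(P) = -⅔ - P/3 (k(P) = -((P - 4) + 6)/3 = -((-4 + P) + 6)/3 = -(2 + P)/3 = -⅔ - P/3)
l(G) = √(-⅔ + 10*G/3) (l(G) = √(G + (-⅔ - (-7)*G/3)) = √(G + (-⅔ + 7*G/3)) = √(-⅔ + 10*G/3))
1/(l(-99) - 80078) = 1/(√(-6 + 30*(-99))/3 - 80078) = 1/(√(-6 - 2970)/3 - 80078) = 1/(√(-2976)/3 - 80078) = 1/((4*I*√186)/3 - 80078) = 1/(4*I*√186/3 - 80078) = 1/(-80078 + 4*I*√186/3)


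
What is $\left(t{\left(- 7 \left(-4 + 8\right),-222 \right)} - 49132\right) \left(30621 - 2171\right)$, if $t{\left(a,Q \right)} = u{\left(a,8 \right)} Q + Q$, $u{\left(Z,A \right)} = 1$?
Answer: $-1410437200$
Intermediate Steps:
$t{\left(a,Q \right)} = 2 Q$ ($t{\left(a,Q \right)} = 1 Q + Q = Q + Q = 2 Q$)
$\left(t{\left(- 7 \left(-4 + 8\right),-222 \right)} - 49132\right) \left(30621 - 2171\right) = \left(2 \left(-222\right) - 49132\right) \left(30621 - 2171\right) = \left(-444 - 49132\right) 28450 = \left(-49576\right) 28450 = -1410437200$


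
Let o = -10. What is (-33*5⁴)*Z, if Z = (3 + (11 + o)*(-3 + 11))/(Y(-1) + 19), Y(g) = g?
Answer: -75625/6 ≈ -12604.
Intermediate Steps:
Z = 11/18 (Z = (3 + (11 - 10)*(-3 + 11))/(-1 + 19) = (3 + 1*8)/18 = (3 + 8)*(1/18) = 11*(1/18) = 11/18 ≈ 0.61111)
(-33*5⁴)*Z = -33*5⁴*(11/18) = -33*625*(11/18) = -20625*11/18 = -75625/6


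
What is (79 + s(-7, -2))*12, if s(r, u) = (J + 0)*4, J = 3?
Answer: 1092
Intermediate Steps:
s(r, u) = 12 (s(r, u) = (3 + 0)*4 = 3*4 = 12)
(79 + s(-7, -2))*12 = (79 + 12)*12 = 91*12 = 1092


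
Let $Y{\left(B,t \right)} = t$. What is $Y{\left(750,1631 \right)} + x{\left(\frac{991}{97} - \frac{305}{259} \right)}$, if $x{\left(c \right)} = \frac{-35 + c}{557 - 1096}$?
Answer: $\frac{22086507628}{13541297} \approx 1631.0$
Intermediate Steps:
$x{\left(c \right)} = \frac{5}{77} - \frac{c}{539}$ ($x{\left(c \right)} = \frac{-35 + c}{-539} = \left(-35 + c\right) \left(- \frac{1}{539}\right) = \frac{5}{77} - \frac{c}{539}$)
$Y{\left(750,1631 \right)} + x{\left(\frac{991}{97} - \frac{305}{259} \right)} = 1631 + \left(\frac{5}{77} - \frac{\frac{991}{97} - \frac{305}{259}}{539}\right) = 1631 + \left(\frac{5}{77} - \frac{20644}{1231027}\right) = 1631 + \frac{652221}{13541297} = \frac{22086507628}{13541297}$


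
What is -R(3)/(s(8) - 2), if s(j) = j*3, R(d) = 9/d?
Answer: -3/22 ≈ -0.13636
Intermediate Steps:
s(j) = 3*j
-R(3)/(s(8) - 2) = -9/3/(3*8 - 2) = -9*(⅓)/(24 - 2) = -3/22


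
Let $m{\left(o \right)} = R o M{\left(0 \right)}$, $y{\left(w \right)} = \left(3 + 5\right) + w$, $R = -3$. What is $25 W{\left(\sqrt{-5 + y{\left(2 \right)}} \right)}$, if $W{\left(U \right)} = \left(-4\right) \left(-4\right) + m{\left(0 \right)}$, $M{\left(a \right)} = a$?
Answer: $400$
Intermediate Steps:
$y{\left(w \right)} = 8 + w$
$m{\left(o \right)} = 0$ ($m{\left(o \right)} = - 3 o 0 = 0$)
$W{\left(U \right)} = 16$ ($W{\left(U \right)} = \left(-4\right) \left(-4\right) + 0 = 16 + 0 = 16$)
$25 W{\left(\sqrt{-5 + y{\left(2 \right)}} \right)} = 25 \cdot 16 = 400$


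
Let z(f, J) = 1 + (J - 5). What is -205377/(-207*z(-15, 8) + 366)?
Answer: 68459/154 ≈ 444.54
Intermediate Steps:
z(f, J) = -4 + J (z(f, J) = 1 + (-5 + J) = -4 + J)
-205377/(-207*z(-15, 8) + 366) = -205377/(-207*(-4 + 8) + 366) = -205377/(-207*4 + 366) = -205377/(-828 + 366) = -205377/(-462) = -205377*(-1/462) = 68459/154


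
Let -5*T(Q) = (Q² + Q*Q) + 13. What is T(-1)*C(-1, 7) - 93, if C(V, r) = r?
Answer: -114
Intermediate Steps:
T(Q) = -13/5 - 2*Q²/5 (T(Q) = -((Q² + Q*Q) + 13)/5 = -((Q² + Q²) + 13)/5 = -(2*Q² + 13)/5 = -(13 + 2*Q²)/5 = -13/5 - 2*Q²/5)
T(-1)*C(-1, 7) - 93 = (-13/5 - ⅖*(-1)²)*7 - 93 = (-13/5 - ⅖*1)*7 - 93 = (-13/5 - ⅖)*7 - 93 = -3*7 - 93 = -21 - 93 = -114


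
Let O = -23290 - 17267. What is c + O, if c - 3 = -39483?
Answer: -80037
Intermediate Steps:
c = -39480 (c = 3 - 39483 = -39480)
O = -40557
c + O = -39480 - 40557 = -80037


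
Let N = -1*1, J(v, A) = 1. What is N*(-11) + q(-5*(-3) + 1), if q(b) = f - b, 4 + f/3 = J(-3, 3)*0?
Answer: -17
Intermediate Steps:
f = -12 (f = -12 + 3*(1*0) = -12 + 3*0 = -12 + 0 = -12)
q(b) = -12 - b
N = -1
N*(-11) + q(-5*(-3) + 1) = -1*(-11) + (-12 - (-5*(-3) + 1)) = 11 + (-12 - (15 + 1)) = 11 + (-12 - 1*16) = 11 + (-12 - 16) = 11 - 28 = -17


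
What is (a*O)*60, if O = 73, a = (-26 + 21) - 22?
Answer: -118260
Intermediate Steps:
a = -27 (a = -5 - 22 = -27)
(a*O)*60 = -27*73*60 = -1971*60 = -118260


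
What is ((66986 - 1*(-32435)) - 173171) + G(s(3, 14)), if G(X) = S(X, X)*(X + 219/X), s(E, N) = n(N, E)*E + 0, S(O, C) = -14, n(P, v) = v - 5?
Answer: -73155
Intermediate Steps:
n(P, v) = -5 + v
s(E, N) = E*(-5 + E) (s(E, N) = (-5 + E)*E + 0 = E*(-5 + E) + 0 = E*(-5 + E))
G(X) = -3066/X - 14*X (G(X) = -14*(X + 219/X) = -3066/X - 14*X)
((66986 - 1*(-32435)) - 173171) + G(s(3, 14)) = ((66986 - 1*(-32435)) - 173171) + (-3066*1/(3*(-5 + 3)) - 42*(-5 + 3)) = ((66986 + 32435) - 173171) + (-3066/(3*(-2)) - 42*(-2)) = (99421 - 173171) + (-3066/(-6) - 14*(-6)) = -73750 + (-3066*(-1/6) + 84) = -73750 + (511 + 84) = -73750 + 595 = -73155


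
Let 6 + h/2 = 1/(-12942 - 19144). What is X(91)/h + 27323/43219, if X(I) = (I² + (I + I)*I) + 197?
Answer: -17356534779689/8320392223 ≈ -2086.0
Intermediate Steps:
h = -192517/16043 (h = -12 + 2/(-12942 - 19144) = -12 + 2/(-32086) = -12 + 2*(-1/32086) = -12 - 1/16043 = -192517/16043 ≈ -12.000)
X(I) = 197 + 3*I² (X(I) = (I² + (2*I)*I) + 197 = (I² + 2*I²) + 197 = 3*I² + 197 = 197 + 3*I²)
X(91)/h + 27323/43219 = (197 + 3*91²)/(-192517/16043) + 27323/43219 = (197 + 3*8281)*(-16043/192517) + 27323*(1/43219) = (197 + 24843)*(-16043/192517) + 27323/43219 = 25040*(-16043/192517) + 27323/43219 = -401716720/192517 + 27323/43219 = -17356534779689/8320392223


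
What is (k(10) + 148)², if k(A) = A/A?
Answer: 22201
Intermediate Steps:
k(A) = 1
(k(10) + 148)² = (1 + 148)² = 149² = 22201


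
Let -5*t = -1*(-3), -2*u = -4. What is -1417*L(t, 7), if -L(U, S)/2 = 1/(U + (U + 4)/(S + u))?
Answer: -12753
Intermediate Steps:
u = 2 (u = -½*(-4) = 2)
t = -⅗ (t = -(-1)*(-3)/5 = -⅕*3 = -⅗ ≈ -0.60000)
L(U, S) = -2/(U + (4 + U)/(2 + S)) (L(U, S) = -2/(U + (U + 4)/(S + 2)) = -2/(U + (4 + U)/(2 + S)))
-1417*L(t, 7) = -2834*(-2 - 1*7)/(4 + 3*(-⅗) + 7*(-⅗)) = -2834*(-2 - 7)/(4 - 9/5 - 21/5) = -2834*(-9)/(-2) = -2834*(-1)*(-9)/2 = -1417*9 = -12753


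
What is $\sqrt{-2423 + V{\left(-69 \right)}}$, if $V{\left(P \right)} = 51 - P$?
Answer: $7 i \sqrt{47} \approx 47.99 i$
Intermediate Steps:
$\sqrt{-2423 + V{\left(-69 \right)}} = \sqrt{-2423 + \left(51 - -69\right)} = \sqrt{-2423 + \left(51 + 69\right)} = \sqrt{-2423 + 120} = \sqrt{-2303} = 7 i \sqrt{47}$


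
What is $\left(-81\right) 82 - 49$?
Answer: $-6691$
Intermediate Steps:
$\left(-81\right) 82 - 49 = -6642 - 49 = -6691$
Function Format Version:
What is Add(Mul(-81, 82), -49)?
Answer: -6691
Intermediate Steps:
Add(Mul(-81, 82), -49) = Add(-6642, -49) = -6691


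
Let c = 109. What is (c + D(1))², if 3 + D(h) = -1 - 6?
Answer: 9801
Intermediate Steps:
D(h) = -10 (D(h) = -3 + (-1 - 6) = -3 - 7 = -10)
(c + D(1))² = (109 - 10)² = 99² = 9801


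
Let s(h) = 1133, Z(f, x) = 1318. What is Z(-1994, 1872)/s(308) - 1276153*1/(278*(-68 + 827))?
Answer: -106161883/21733206 ≈ -4.8848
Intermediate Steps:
Z(-1994, 1872)/s(308) - 1276153*1/(278*(-68 + 827)) = 1318/1133 - 1276153*1/(278*(-68 + 827)) = 1318*(1/1133) - 1276153/(759*278) = 1318/1133 - 1276153/211002 = -106161883/21733206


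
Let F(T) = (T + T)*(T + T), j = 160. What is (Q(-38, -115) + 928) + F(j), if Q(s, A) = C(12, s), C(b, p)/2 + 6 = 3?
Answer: 103322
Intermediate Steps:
F(T) = 4*T² (F(T) = (2*T)*(2*T) = 4*T²)
C(b, p) = -6 (C(b, p) = -12 + 2*3 = -12 + 6 = -6)
Q(s, A) = -6
(Q(-38, -115) + 928) + F(j) = (-6 + 928) + 4*160² = 922 + 4*25600 = 922 + 102400 = 103322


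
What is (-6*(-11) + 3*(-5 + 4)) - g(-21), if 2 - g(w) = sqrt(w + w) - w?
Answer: 82 + I*sqrt(42) ≈ 82.0 + 6.4807*I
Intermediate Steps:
g(w) = 2 + w - sqrt(2)*sqrt(w) (g(w) = 2 - (sqrt(w + w) - w) = 2 - (sqrt(2*w) - w) = 2 - (sqrt(2)*sqrt(w) - w) = 2 - (-w + sqrt(2)*sqrt(w)) = 2 + (w - sqrt(2)*sqrt(w)) = 2 + w - sqrt(2)*sqrt(w))
(-6*(-11) + 3*(-5 + 4)) - g(-21) = (-6*(-11) + 3*(-5 + 4)) - (2 - 21 - sqrt(2)*sqrt(-21)) = (66 + 3*(-1)) - (2 - 21 - sqrt(2)*I*sqrt(21)) = (66 - 3) - (2 - 21 - I*sqrt(42)) = 63 - (-19 - I*sqrt(42)) = 63 + (19 + I*sqrt(42)) = 82 + I*sqrt(42)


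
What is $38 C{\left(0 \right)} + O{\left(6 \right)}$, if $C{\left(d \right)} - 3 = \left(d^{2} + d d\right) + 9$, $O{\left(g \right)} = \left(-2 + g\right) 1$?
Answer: $460$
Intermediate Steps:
$O{\left(g \right)} = -2 + g$
$C{\left(d \right)} = 12 + 2 d^{2}$ ($C{\left(d \right)} = 3 + \left(\left(d^{2} + d d\right) + 9\right) = 3 + \left(\left(d^{2} + d^{2}\right) + 9\right) = 3 + \left(2 d^{2} + 9\right) = 3 + \left(9 + 2 d^{2}\right) = 12 + 2 d^{2}$)
$38 C{\left(0 \right)} + O{\left(6 \right)} = 38 \left(12 + 2 \cdot 0^{2}\right) + \left(-2 + 6\right) = 38 \left(12 + 2 \cdot 0\right) + 4 = 38 \left(12 + 0\right) + 4 = 38 \cdot 12 + 4 = 456 + 4 = 460$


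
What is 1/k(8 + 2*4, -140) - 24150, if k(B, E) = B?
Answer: -386399/16 ≈ -24150.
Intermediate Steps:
1/k(8 + 2*4, -140) - 24150 = 1/(8 + 2*4) - 24150 = 1/(8 + 8) - 24150 = 1/16 - 24150 = -386399/16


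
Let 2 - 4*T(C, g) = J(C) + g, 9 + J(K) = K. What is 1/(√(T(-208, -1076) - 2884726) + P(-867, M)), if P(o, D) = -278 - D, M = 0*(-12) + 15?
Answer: -1172/11881005 - 2*I*√11537609/11881005 ≈ -9.8645e-5 - 0.00057179*I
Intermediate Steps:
J(K) = -9 + K
M = 15 (M = 0 + 15 = 15)
T(C, g) = 11/4 - C/4 - g/4 (T(C, g) = ½ - ((-9 + C) + g)/4 = ½ - (-9 + C + g)/4 = ½ + (9/4 - C/4 - g/4) = 11/4 - C/4 - g/4)
1/(√(T(-208, -1076) - 2884726) + P(-867, M)) = 1/(√((11/4 - ¼*(-208) - ¼*(-1076)) - 2884726) + (-278 - 1*15)) = 1/(√((11/4 + 52 + 269) - 2884726) + (-278 - 15)) = 1/(√(1295/4 - 2884726) - 293) = 1/(√(-11537609/4) - 293) = 1/(I*√11537609/2 - 293) = 1/(-293 + I*√11537609/2)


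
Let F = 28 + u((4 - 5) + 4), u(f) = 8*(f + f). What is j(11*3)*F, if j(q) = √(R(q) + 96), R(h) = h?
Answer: 76*√129 ≈ 863.19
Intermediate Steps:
u(f) = 16*f (u(f) = 8*(2*f) = 16*f)
F = 76 (F = 28 + 16*((4 - 5) + 4) = 28 + 16*(-1 + 4) = 28 + 16*3 = 28 + 48 = 76)
j(q) = √(96 + q) (j(q) = √(q + 96) = √(96 + q))
j(11*3)*F = √(96 + 11*3)*76 = √(96 + 33)*76 = √129*76 = 76*√129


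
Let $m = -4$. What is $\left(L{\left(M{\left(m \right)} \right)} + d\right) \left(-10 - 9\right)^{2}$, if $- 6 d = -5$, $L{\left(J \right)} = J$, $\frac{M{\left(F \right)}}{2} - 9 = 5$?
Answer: $\frac{62453}{6} \approx 10409.0$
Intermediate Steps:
$M{\left(F \right)} = 28$ ($M{\left(F \right)} = 18 + 2 \cdot 5 = 18 + 10 = 28$)
$d = \frac{5}{6}$ ($d = \left(- \frac{1}{6}\right) \left(-5\right) = \frac{5}{6} \approx 0.83333$)
$\left(L{\left(M{\left(m \right)} \right)} + d\right) \left(-10 - 9\right)^{2} = \left(28 + \frac{5}{6}\right) \left(-10 - 9\right)^{2} = \frac{173 \left(-19\right)^{2}}{6} = \frac{173}{6} \cdot 361 = \frac{62453}{6}$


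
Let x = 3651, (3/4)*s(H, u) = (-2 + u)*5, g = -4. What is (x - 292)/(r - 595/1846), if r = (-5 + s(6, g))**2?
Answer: 6200714/3737555 ≈ 1.6590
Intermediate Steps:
s(H, u) = -40/3 + 20*u/3 (s(H, u) = 4*((-2 + u)*5)/3 = 4*(-10 + 5*u)/3 = -40/3 + 20*u/3)
r = 2025 (r = (-5 + (-40/3 + (20/3)*(-4)))**2 = (-5 + (-40/3 - 80/3))**2 = (-5 - 40)**2 = (-45)**2 = 2025)
(x - 292)/(r - 595/1846) = (3651 - 292)/(2025 - 595/1846) = 3359/(2025 - 595*1/1846) = 3359/(2025 - 595/1846) = 3359/(3737555/1846) = 3359*(1846/3737555) = 6200714/3737555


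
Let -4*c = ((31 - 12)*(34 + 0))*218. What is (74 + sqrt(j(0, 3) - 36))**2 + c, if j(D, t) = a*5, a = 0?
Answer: -29767 + 888*I ≈ -29767.0 + 888.0*I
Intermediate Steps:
j(D, t) = 0 (j(D, t) = 0*5 = 0)
c = -35207 (c = -(31 - 12)*(34 + 0)*218/4 = -19*34*218/4 = -323*218/2 = -1/4*140828 = -35207)
(74 + sqrt(j(0, 3) - 36))**2 + c = (74 + sqrt(0 - 36))**2 - 35207 = (74 + sqrt(-36))**2 - 35207 = (74 + 6*I)**2 - 35207 = -35207 + (74 + 6*I)**2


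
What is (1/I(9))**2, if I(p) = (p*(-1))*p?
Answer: 1/6561 ≈ 0.00015242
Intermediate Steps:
I(p) = -p**2 (I(p) = (-p)*p = -p**2)
(1/I(9))**2 = (1/(-1*9**2))**2 = (1/(-1*81))**2 = (1/(-81))**2 = (-1/81)**2 = 1/6561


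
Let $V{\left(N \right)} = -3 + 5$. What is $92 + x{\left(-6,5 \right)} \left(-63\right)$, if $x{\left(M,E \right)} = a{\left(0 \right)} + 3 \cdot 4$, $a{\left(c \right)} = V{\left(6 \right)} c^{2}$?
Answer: $-664$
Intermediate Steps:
$V{\left(N \right)} = 2$
$a{\left(c \right)} = 2 c^{2}$
$x{\left(M,E \right)} = 12$ ($x{\left(M,E \right)} = 2 \cdot 0^{2} + 3 \cdot 4 = 2 \cdot 0 + 12 = 0 + 12 = 12$)
$92 + x{\left(-6,5 \right)} \left(-63\right) = 92 + 12 \left(-63\right) = 92 - 756 = -664$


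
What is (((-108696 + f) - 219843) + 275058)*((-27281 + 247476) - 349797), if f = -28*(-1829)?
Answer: 294066938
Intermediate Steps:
f = 51212
(((-108696 + f) - 219843) + 275058)*((-27281 + 247476) - 349797) = (((-108696 + 51212) - 219843) + 275058)*((-27281 + 247476) - 349797) = ((-57484 - 219843) + 275058)*(220195 - 349797) = (-277327 + 275058)*(-129602) = -2269*(-129602) = 294066938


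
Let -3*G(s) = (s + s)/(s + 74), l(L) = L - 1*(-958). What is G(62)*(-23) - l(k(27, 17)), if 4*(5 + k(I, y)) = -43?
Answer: -190793/204 ≈ -935.26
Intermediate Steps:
k(I, y) = -63/4 (k(I, y) = -5 + (1/4)*(-43) = -5 - 43/4 = -63/4)
l(L) = 958 + L (l(L) = L + 958 = 958 + L)
G(s) = -2*s/(3*(74 + s)) (G(s) = -(s + s)/(3*(s + 74)) = -2*s/(3*(74 + s)))
G(62)*(-23) - l(k(27, 17)) = -2*62/(222 + 3*62)*(-23) - (958 - 63/4) = -2*62/(222 + 186)*(-23) - 1*3769/4 = -2*62/408*(-23) - 3769/4 = -2*62*1/408*(-23) - 3769/4 = -31/102*(-23) - 3769/4 = 713/102 - 3769/4 = -190793/204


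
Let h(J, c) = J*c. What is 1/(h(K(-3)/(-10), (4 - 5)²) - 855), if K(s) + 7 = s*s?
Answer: -5/4276 ≈ -0.0011693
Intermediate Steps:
K(s) = -7 + s² (K(s) = -7 + s*s = -7 + s²)
1/(h(K(-3)/(-10), (4 - 5)²) - 855) = 1/(((-7 + (-3)²)/(-10))*(4 - 5)² - 855) = 1/(((-7 + 9)*(-⅒))*(-1)² - 855) = 1/((2*(-⅒))*1 - 855) = 1/(-⅕*1 - 855) = 1/(-⅕ - 855) = 1/(-4276/5) = -5/4276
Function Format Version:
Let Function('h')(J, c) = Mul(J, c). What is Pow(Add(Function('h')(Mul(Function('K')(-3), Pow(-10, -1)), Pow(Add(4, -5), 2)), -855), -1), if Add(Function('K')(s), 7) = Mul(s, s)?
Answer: Rational(-5, 4276) ≈ -0.0011693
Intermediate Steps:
Function('K')(s) = Add(-7, Pow(s, 2)) (Function('K')(s) = Add(-7, Mul(s, s)) = Add(-7, Pow(s, 2)))
Pow(Add(Function('h')(Mul(Function('K')(-3), Pow(-10, -1)), Pow(Add(4, -5), 2)), -855), -1) = Pow(Add(Mul(Mul(Add(-7, Pow(-3, 2)), Pow(-10, -1)), Pow(Add(4, -5), 2)), -855), -1) = Pow(Add(Mul(Mul(Add(-7, 9), Rational(-1, 10)), Pow(-1, 2)), -855), -1) = Pow(Add(Mul(Mul(2, Rational(-1, 10)), 1), -855), -1) = Pow(Add(Mul(Rational(-1, 5), 1), -855), -1) = Pow(Add(Rational(-1, 5), -855), -1) = Pow(Rational(-4276, 5), -1) = Rational(-5, 4276)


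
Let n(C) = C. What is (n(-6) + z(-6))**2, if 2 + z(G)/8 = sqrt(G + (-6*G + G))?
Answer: 2020 - 704*sqrt(6) ≈ 295.56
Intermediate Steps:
z(G) = -16 + 16*sqrt(-G) (z(G) = -16 + 8*sqrt(G + (-6*G + G)) = -16 + 8*sqrt(G - 5*G) = -16 + 8*sqrt(-4*G) = -16 + 8*(2*sqrt(-G)) = -16 + 16*sqrt(-G))
(n(-6) + z(-6))**2 = (-6 + (-16 + 16*sqrt(-1*(-6))))**2 = (-6 + (-16 + 16*sqrt(6)))**2 = (-22 + 16*sqrt(6))**2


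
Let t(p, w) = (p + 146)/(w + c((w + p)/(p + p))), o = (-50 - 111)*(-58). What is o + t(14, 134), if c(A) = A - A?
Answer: 625726/67 ≈ 9339.2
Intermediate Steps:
c(A) = 0
o = 9338 (o = -161*(-58) = 9338)
t(p, w) = (146 + p)/w (t(p, w) = (p + 146)/(w + 0) = (146 + p)/w)
o + t(14, 134) = 9338 + (146 + 14)/134 = 9338 + (1/134)*160 = 9338 + 80/67 = 625726/67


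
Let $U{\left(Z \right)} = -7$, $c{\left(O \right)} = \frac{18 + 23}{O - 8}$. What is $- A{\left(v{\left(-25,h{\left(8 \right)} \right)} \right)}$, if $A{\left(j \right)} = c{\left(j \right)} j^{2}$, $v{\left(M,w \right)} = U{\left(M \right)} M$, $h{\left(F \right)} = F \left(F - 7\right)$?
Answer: $- \frac{1255625}{167} \approx -7518.7$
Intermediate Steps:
$c{\left(O \right)} = \frac{41}{-8 + O}$
$h{\left(F \right)} = F \left(-7 + F\right)$
$v{\left(M,w \right)} = - 7 M$
$A{\left(j \right)} = \frac{41 j^{2}}{-8 + j}$ ($A{\left(j \right)} = \frac{41}{-8 + j} j^{2} = \frac{41 j^{2}}{-8 + j}$)
$- A{\left(v{\left(-25,h{\left(8 \right)} \right)} \right)} = - \frac{41 \left(\left(-7\right) \left(-25\right)\right)^{2}}{-8 - -175} = - \frac{41 \cdot 175^{2}}{-8 + 175} = - \frac{41 \cdot 30625}{167} = \left(-1\right) \frac{1255625}{167} = - \frac{1255625}{167}$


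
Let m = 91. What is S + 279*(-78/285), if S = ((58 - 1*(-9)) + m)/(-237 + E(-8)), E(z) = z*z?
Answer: -1269952/16435 ≈ -77.271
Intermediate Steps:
E(z) = z²
S = -158/173 (S = ((58 - 1*(-9)) + 91)/(-237 + (-8)²) = ((58 + 9) + 91)/(-237 + 64) = (67 + 91)/(-173) = 158*(-1/173) = -158/173 ≈ -0.91329)
S + 279*(-78/285) = -158/173 + 279*(-78/285) = -158/173 + 279*(-78*1/285) = -158/173 + 279*(-26/95) = -158/173 - 7254/95 = -1269952/16435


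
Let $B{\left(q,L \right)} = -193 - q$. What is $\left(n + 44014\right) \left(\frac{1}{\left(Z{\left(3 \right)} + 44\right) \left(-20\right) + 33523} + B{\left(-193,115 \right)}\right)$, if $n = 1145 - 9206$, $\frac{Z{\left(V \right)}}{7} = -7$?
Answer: $\frac{35953}{33623} \approx 1.0693$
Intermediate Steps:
$Z{\left(V \right)} = -49$ ($Z{\left(V \right)} = 7 \left(-7\right) = -49$)
$n = -8061$
$\left(n + 44014\right) \left(\frac{1}{\left(Z{\left(3 \right)} + 44\right) \left(-20\right) + 33523} + B{\left(-193,115 \right)}\right) = \left(-8061 + 44014\right) \left(\frac{1}{\left(-49 + 44\right) \left(-20\right) + 33523} - 0\right) = 35953 \left(\frac{1}{\left(-5\right) \left(-20\right) + 33523} + \left(-193 + 193\right)\right) = 35953 \left(\frac{1}{100 + 33523} + 0\right) = 35953 \left(\frac{1}{33623} + 0\right) = 35953 \cdot \frac{1}{33623} = \frac{35953}{33623}$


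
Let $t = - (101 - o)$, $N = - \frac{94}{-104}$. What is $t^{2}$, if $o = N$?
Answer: $\frac{27092025}{2704} \approx 10019.0$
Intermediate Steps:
$N = \frac{47}{52}$ ($N = \left(-94\right) \left(- \frac{1}{104}\right) = \frac{47}{52} \approx 0.90385$)
$o = \frac{47}{52} \approx 0.90385$
$t = - \frac{5205}{52}$ ($t = - (101 - \frac{47}{52}) = \left(-1\right) \frac{5205}{52} = - \frac{5205}{52} \approx -100.1$)
$t^{2} = \left(- \frac{5205}{52}\right)^{2} = \frac{27092025}{2704}$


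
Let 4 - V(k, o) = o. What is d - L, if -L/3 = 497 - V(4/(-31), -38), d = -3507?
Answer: -2142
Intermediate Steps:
V(k, o) = 4 - o
L = -1365 (L = -3*(497 - (4 - 1*(-38))) = -3*(497 - (4 + 38)) = -3*(497 - 1*42) = -3*(497 - 42) = -3*455 = -1365)
d - L = -3507 - 1*(-1365) = -3507 + 1365 = -2142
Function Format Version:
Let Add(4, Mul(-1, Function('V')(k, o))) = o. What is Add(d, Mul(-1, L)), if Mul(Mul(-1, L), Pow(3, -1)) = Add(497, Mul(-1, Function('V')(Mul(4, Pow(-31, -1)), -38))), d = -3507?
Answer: -2142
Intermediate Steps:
Function('V')(k, o) = Add(4, Mul(-1, o))
L = -1365 (L = Mul(-3, Add(497, Mul(-1, Add(4, Mul(-1, -38))))) = Mul(-3, Add(497, Mul(-1, Add(4, 38)))) = Mul(-3, Add(497, Mul(-1, 42))) = Mul(-3, Add(497, -42)) = Mul(-3, 455) = -1365)
Add(d, Mul(-1, L)) = Add(-3507, Mul(-1, -1365)) = Add(-3507, 1365) = -2142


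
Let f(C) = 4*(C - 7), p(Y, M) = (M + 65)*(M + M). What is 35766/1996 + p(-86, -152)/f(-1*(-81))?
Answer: 3961059/36926 ≈ 107.27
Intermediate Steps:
p(Y, M) = 2*M*(65 + M) (p(Y, M) = (65 + M)*(2*M) = 2*M*(65 + M))
f(C) = -28 + 4*C (f(C) = 4*(-7 + C) = -28 + 4*C)
35766/1996 + p(-86, -152)/f(-1*(-81)) = 35766/1996 + (2*(-152)*(65 - 152))/(-28 + 4*(-1*(-81))) = 35766*(1/1996) + (2*(-152)*(-87))/(-28 + 4*81) = 17883/998 + 26448/(-28 + 324) = 17883/998 + 26448/296 = 17883/998 + 26448*(1/296) = 17883/998 + 3306/37 = 3961059/36926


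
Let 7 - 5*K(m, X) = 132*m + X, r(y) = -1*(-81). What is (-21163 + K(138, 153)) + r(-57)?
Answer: -123772/5 ≈ -24754.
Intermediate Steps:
r(y) = 81
K(m, X) = 7/5 - 132*m/5 - X/5 (K(m, X) = 7/5 - (132*m + X)/5 = 7/5 - (X + 132*m)/5 = 7/5 + (-132*m/5 - X/5) = 7/5 - 132*m/5 - X/5)
(-21163 + K(138, 153)) + r(-57) = (-21163 + (7/5 - 132/5*138 - 1/5*153)) + 81 = (-21163 + (7/5 - 18216/5 - 153/5)) + 81 = (-21163 - 18362/5) + 81 = -124177/5 + 81 = -123772/5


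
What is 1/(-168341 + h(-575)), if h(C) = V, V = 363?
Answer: -1/167978 ≈ -5.9532e-6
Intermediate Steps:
h(C) = 363
1/(-168341 + h(-575)) = 1/(-168341 + 363) = 1/(-167978) = -1/167978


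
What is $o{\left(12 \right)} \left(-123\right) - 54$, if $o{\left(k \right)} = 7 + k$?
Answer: $-2391$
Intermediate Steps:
$o{\left(12 \right)} \left(-123\right) - 54 = \left(7 + 12\right) \left(-123\right) - 54 = 19 \left(-123\right) - 54 = -2337 - 54 = -2391$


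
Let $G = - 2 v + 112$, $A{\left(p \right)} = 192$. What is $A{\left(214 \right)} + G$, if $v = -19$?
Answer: $342$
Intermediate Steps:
$G = 150$ ($G = \left(-2\right) \left(-19\right) + 112 = 38 + 112 = 150$)
$A{\left(214 \right)} + G = 192 + 150 = 342$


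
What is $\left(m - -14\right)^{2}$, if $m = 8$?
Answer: $484$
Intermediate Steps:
$\left(m - -14\right)^{2} = \left(8 - -14\right)^{2} = \left(8 + 14\right)^{2} = 22^{2} = 484$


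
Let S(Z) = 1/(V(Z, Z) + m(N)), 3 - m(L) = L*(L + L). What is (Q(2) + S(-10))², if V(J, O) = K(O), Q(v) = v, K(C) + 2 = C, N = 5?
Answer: 13689/3481 ≈ 3.9325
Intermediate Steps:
K(C) = -2 + C
m(L) = 3 - 2*L² (m(L) = 3 - L*(L + L) = 3 - L*2*L = 3 - 2*L²)
V(J, O) = -2 + O
S(Z) = 1/(-49 + Z) (S(Z) = 1/((-2 + Z) + (3 - 2*5²)) = 1/((-2 + Z) + (3 - 2*25)) = 1/((-2 + Z) + (3 - 50)) = 1/((-2 + Z) - 47) = 1/(-49 + Z))
(Q(2) + S(-10))² = (2 + 1/(-49 - 10))² = (2 + 1/(-59))² = (2 - 1/59)² = (117/59)² = 13689/3481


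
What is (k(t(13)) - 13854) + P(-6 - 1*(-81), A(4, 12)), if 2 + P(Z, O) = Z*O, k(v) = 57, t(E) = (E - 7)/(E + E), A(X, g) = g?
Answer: -12899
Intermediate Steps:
t(E) = (-7 + E)/(2*E) (t(E) = (-7 + E)/((2*E)) = (-7 + E)*(1/(2*E)) = (-7 + E)/(2*E))
P(Z, O) = -2 + O*Z (P(Z, O) = -2 + Z*O = -2 + O*Z)
(k(t(13)) - 13854) + P(-6 - 1*(-81), A(4, 12)) = (57 - 13854) + (-2 + 12*(-6 - 1*(-81))) = -13797 + (-2 + 12*(-6 + 81)) = -13797 + (-2 + 12*75) = -13797 + (-2 + 900) = -13797 + 898 = -12899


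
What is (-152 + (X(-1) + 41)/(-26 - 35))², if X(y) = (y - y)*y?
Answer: 86731969/3721 ≈ 23309.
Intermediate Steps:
X(y) = 0 (X(y) = 0*y = 0)
(-152 + (X(-1) + 41)/(-26 - 35))² = (-152 + (0 + 41)/(-26 - 35))² = (-152 + 41/(-61))² = (-152 + 41*(-1/61))² = (-152 - 41/61)² = (-9313/61)² = 86731969/3721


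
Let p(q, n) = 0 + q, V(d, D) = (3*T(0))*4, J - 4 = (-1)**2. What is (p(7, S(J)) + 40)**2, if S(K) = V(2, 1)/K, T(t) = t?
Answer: 2209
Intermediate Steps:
J = 5 (J = 4 + (-1)**2 = 4 + 1 = 5)
V(d, D) = 0 (V(d, D) = (3*0)*4 = 0*4 = 0)
S(K) = 0 (S(K) = 0/K = 0)
p(q, n) = q
(p(7, S(J)) + 40)**2 = (7 + 40)**2 = 47**2 = 2209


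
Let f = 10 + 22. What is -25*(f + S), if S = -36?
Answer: 100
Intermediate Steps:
f = 32
-25*(f + S) = -25*(32 - 36) = -25*(-4) = 100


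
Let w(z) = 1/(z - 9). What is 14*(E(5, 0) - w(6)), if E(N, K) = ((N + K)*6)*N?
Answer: 6314/3 ≈ 2104.7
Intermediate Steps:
E(N, K) = N*(6*K + 6*N) (E(N, K) = ((K + N)*6)*N = (6*K + 6*N)*N = N*(6*K + 6*N))
w(z) = 1/(-9 + z)
14*(E(5, 0) - w(6)) = 14*(6*5*(0 + 5) - 1/(-9 + 6)) = 14*(6*5*5 - 1/(-3)) = 14*(150 - 1*(-⅓)) = 14*(150 + ⅓) = 14*(451/3) = 6314/3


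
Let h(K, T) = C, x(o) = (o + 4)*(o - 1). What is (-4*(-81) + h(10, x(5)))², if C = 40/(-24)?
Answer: 935089/9 ≈ 1.0390e+5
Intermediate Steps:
x(o) = (-1 + o)*(4 + o) (x(o) = (4 + o)*(-1 + o) = (-1 + o)*(4 + o))
C = -5/3 (C = 40*(-1/24) = -5/3 ≈ -1.6667)
h(K, T) = -5/3
(-4*(-81) + h(10, x(5)))² = (-4*(-81) - 5/3)² = (324 - 5/3)² = (967/3)² = 935089/9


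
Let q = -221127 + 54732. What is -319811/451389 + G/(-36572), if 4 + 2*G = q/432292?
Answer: -10111429401089921/14272724298840672 ≈ -0.70844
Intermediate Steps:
q = -166395
G = -1895563/864584 (G = -2 + (-166395/432292)/2 = -2 + (-166395*1/432292)/2 = -2 + (½)*(-166395/432292) = -2 - 166395/864584 = -1895563/864584 ≈ -2.1925)
-319811/451389 + G/(-36572) = -319811/451389 - 1895563/864584/(-36572) = -319811*1/451389 - 1895563/864584*(-1/36572) = -319811/451389 + 1895563/31619566048 = -10111429401089921/14272724298840672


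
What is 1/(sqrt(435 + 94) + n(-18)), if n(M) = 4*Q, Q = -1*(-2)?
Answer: 1/31 ≈ 0.032258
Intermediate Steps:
Q = 2
n(M) = 8 (n(M) = 4*2 = 8)
1/(sqrt(435 + 94) + n(-18)) = 1/(sqrt(435 + 94) + 8) = 1/(sqrt(529) + 8) = 1/(23 + 8) = 1/31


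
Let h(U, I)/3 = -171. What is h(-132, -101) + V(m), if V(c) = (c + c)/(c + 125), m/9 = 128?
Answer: -652797/1277 ≈ -511.20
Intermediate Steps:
m = 1152 (m = 9*128 = 1152)
V(c) = 2*c/(125 + c) (V(c) = (2*c)/(125 + c) = 2*c/(125 + c))
h(U, I) = -513 (h(U, I) = 3*(-171) = -513)
h(-132, -101) + V(m) = -513 + 2*1152/(125 + 1152) = -513 + 2*1152/1277 = -513 + 2*1152*(1/1277) = -513 + 2304/1277 = -652797/1277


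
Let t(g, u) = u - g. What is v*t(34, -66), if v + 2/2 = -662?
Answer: 66300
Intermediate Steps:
v = -663 (v = -1 - 662 = -663)
v*t(34, -66) = -663*(-66 - 1*34) = -663*(-66 - 34) = -663*(-100) = 66300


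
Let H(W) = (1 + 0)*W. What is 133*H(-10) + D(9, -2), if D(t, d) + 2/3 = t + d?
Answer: -3971/3 ≈ -1323.7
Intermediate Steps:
H(W) = W (H(W) = 1*W = W)
D(t, d) = -2/3 + d + t (D(t, d) = -2/3 + (t + d) = -2/3 + (d + t) = -2/3 + d + t)
133*H(-10) + D(9, -2) = 133*(-10) + (-2/3 - 2 + 9) = -1330 + 19/3 = -3971/3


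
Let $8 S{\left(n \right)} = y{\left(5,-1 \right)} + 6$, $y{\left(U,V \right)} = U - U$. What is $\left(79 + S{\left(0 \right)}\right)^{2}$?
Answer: $\frac{101761}{16} \approx 6360.1$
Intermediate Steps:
$y{\left(U,V \right)} = 0$
$S{\left(n \right)} = \frac{3}{4}$ ($S{\left(n \right)} = \frac{0 + 6}{8} = \frac{1}{8} \cdot 6 = \frac{3}{4}$)
$\left(79 + S{\left(0 \right)}\right)^{2} = \left(79 + \frac{3}{4}\right)^{2} = \left(\frac{319}{4}\right)^{2} = \frac{101761}{16}$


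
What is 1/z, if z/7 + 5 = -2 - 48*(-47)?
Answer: 1/15743 ≈ 6.3520e-5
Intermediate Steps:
z = 15743 (z = -35 + 7*(-2 - 48*(-47)) = -35 + 7*(-2 + 2256) = -35 + 7*2254 = -35 + 15778 = 15743)
1/z = 1/15743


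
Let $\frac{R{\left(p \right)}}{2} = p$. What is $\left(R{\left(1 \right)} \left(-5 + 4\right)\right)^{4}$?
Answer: $16$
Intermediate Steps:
$R{\left(p \right)} = 2 p$
$\left(R{\left(1 \right)} \left(-5 + 4\right)\right)^{4} = \left(2 \cdot 1 \left(-5 + 4\right)\right)^{4} = \left(2 \left(-1\right)\right)^{4} = \left(-2\right)^{4} = 16$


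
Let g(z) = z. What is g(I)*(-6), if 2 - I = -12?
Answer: -84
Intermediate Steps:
I = 14 (I = 2 - 1*(-12) = 2 + 12 = 14)
g(I)*(-6) = 14*(-6) = -84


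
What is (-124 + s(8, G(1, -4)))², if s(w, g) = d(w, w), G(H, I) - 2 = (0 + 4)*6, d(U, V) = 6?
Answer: 13924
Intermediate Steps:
G(H, I) = 26 (G(H, I) = 2 + (0 + 4)*6 = 2 + 4*6 = 2 + 24 = 26)
s(w, g) = 6
(-124 + s(8, G(1, -4)))² = (-124 + 6)² = (-118)² = 13924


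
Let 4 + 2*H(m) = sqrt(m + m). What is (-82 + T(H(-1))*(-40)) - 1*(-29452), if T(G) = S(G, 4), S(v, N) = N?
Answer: 29210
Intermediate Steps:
H(m) = -2 + sqrt(2)*sqrt(m)/2 (H(m) = -2 + sqrt(m + m)/2 = -2 + sqrt(2*m)/2 = -2 + (sqrt(2)*sqrt(m))/2 = -2 + sqrt(2)*sqrt(m)/2)
T(G) = 4
(-82 + T(H(-1))*(-40)) - 1*(-29452) = (-82 + 4*(-40)) - 1*(-29452) = (-82 - 160) + 29452 = -242 + 29452 = 29210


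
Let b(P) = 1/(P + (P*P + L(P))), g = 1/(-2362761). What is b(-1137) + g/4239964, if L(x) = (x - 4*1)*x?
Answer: 1113113221295/2881794105898127244 ≈ 3.8626e-7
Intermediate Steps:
L(x) = x*(-4 + x) (L(x) = (x - 4)*x = (-4 + x)*x = x*(-4 + x))
g = -1/2362761 ≈ -4.2323e-7
b(P) = 1/(P + P² + P*(-4 + P)) (b(P) = 1/(P + (P*P + P*(-4 + P))) = 1/(P + (P² + P*(-4 + P))) = 1/(P + P² + P*(-4 + P)))
b(-1137) + g/4239964 = 1/((-1137)*(-3 + 2*(-1137))) - 1/2362761/4239964 = -1/(1137*(-3 - 2274)) - 1/2362761*1/4239964 = -1/1137/(-2277) - 1/10018021580604 = -1/1137*(-1/2277) - 1/10018021580604 = 1/2588949 - 1/10018021580604 = 1113113221295/2881794105898127244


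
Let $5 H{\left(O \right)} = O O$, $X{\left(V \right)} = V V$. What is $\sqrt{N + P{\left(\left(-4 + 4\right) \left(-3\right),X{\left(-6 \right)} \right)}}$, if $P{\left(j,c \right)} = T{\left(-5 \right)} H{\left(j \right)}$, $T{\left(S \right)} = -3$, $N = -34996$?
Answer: $2 i \sqrt{8749} \approx 187.07 i$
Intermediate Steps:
$X{\left(V \right)} = V^{2}$
$H{\left(O \right)} = \frac{O^{2}}{5}$ ($H{\left(O \right)} = \frac{O O}{5} = \frac{O^{2}}{5}$)
$P{\left(j,c \right)} = - \frac{3 j^{2}}{5}$ ($P{\left(j,c \right)} = - 3 \frac{j^{2}}{5} = - \frac{3 j^{2}}{5}$)
$\sqrt{N + P{\left(\left(-4 + 4\right) \left(-3\right),X{\left(-6 \right)} \right)}} = \sqrt{-34996 - \frac{3 \left(\left(-4 + 4\right) \left(-3\right)\right)^{2}}{5}} = \sqrt{-34996 - \frac{3 \left(0 \left(-3\right)\right)^{2}}{5}} = \sqrt{-34996 - \frac{3 \cdot 0^{2}}{5}} = \sqrt{-34996 - 0} = \sqrt{-34996 + 0} = \sqrt{-34996} = 2 i \sqrt{8749}$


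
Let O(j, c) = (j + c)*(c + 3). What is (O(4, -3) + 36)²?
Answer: 1296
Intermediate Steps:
O(j, c) = (3 + c)*(c + j) (O(j, c) = (c + j)*(3 + c) = (3 + c)*(c + j))
(O(4, -3) + 36)² = (((-3)² + 3*(-3) + 3*4 - 3*4) + 36)² = ((9 - 9 + 12 - 12) + 36)² = (0 + 36)² = 36² = 1296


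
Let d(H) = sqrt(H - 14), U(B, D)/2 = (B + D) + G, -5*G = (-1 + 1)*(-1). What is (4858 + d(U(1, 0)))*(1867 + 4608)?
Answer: 31455550 + 12950*I*sqrt(3) ≈ 3.1456e+7 + 22430.0*I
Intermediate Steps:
G = 0 (G = -(-1 + 1)*(-1)/5 = -0*(-1) = -1/5*0 = 0)
U(B, D) = 2*B + 2*D (U(B, D) = 2*((B + D) + 0) = 2*(B + D) = 2*B + 2*D)
d(H) = sqrt(-14 + H)
(4858 + d(U(1, 0)))*(1867 + 4608) = (4858 + sqrt(-14 + (2*1 + 2*0)))*(1867 + 4608) = (4858 + sqrt(-14 + (2 + 0)))*6475 = (4858 + sqrt(-14 + 2))*6475 = (4858 + sqrt(-12))*6475 = (4858 + 2*I*sqrt(3))*6475 = 31455550 + 12950*I*sqrt(3)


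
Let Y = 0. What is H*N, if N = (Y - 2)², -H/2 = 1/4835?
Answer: -8/4835 ≈ -0.0016546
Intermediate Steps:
H = -2/4835 ≈ -0.00041365
N = 4 (N = (0 - 2)² = (-2)² = 4)
H*N = -2/4835*4 = -8/4835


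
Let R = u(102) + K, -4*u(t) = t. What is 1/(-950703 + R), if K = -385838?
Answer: -2/2673133 ≈ -7.4819e-7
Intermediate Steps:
u(t) = -t/4
R = -771727/2 (R = -¼*102 - 385838 = -51/2 - 385838 = -771727/2 ≈ -3.8586e+5)
1/(-950703 + R) = 1/(-950703 - 771727/2) = 1/(-2673133/2) = -2/2673133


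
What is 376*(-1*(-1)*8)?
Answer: 3008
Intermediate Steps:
376*(-1*(-1)*8) = 376*(1*8) = 376*8 = 3008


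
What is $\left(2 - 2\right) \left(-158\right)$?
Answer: $0$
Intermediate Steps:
$\left(2 - 2\right) \left(-158\right) = 0 \left(-158\right) = 0$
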